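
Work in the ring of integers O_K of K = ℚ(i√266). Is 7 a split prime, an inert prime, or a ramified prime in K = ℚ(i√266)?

-266 mod 4 = 2, hence disc K = 4·(-266) = -1064 and O_K = ℤ[√-266].
7 divides disc(K) = -1064, so 7 ramifies.

ramified — (7) = 𝔭²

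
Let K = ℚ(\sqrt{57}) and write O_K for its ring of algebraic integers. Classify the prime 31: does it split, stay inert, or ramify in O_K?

d = 57 ≡ 1 (mod 4), so O_K = ℤ[(1+√57)/2] and disc(K) = d = 57.
disc(K) = 57 is not divisible by 31; 31 is unramified.
Legendre symbol by Euler's criterion: (57/31) ≡ 57^15 ≡ 30 (mod 31), i.e. (57/31) = -1.
Legendre symbol -1 ⇒ 31 is inert.

inert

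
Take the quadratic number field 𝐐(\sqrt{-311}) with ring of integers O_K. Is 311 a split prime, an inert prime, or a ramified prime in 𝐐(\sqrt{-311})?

ramified — (311) = 𝔭²

-311 mod 4 = 1, hence disc K = -311 and O_K = ℤ[(1+√-311)/2].
Ramification test: 311 | -311. The prime 311 ramifies in K.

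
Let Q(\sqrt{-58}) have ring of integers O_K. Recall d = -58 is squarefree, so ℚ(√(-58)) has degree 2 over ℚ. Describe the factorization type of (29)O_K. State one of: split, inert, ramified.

ramified — (29) = 𝔭²

Since -58 ≢ 1 mod 4, the ring of integers is ℤ[√-58] with discriminant 4·(-58) = -232.
disc(K) = -232 = 29·(-8), so p = 29 is ramified.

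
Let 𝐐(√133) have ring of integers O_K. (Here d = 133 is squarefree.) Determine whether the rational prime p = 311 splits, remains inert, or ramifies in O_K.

p is inert

133 mod 4 = 1, hence disc K = 133 and O_K = ℤ[(1+√133)/2].
Since gcd(311, 133) = 1 the prime 311 does not ramify.
Compute (133/311) via Euler: 133^((311-1)/2) mod 311 = 310, so (133/311) = -1.
(133/311) = -1, so 311 is inert.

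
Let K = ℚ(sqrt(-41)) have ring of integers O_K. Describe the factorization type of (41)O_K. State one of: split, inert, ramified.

-41 mod 4 = 3, hence disc K = 4·(-41) = -164 and O_K = ℤ[√-41].
Ramification test: 41 | -164. The prime 41 ramifies in K.

ramified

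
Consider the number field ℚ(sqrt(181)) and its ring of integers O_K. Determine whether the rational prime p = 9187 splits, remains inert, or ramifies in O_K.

181 mod 4 = 1, hence disc K = 181 and O_K = ℤ[(1+√181)/2].
disc(K) = 181 is not divisible by 9187; 9187 is unramified.
Euler's criterion: 181^4593 mod 9187 = 1. Thus (181|9187) = 1.
(181/9187) = 1, so 9187 splits.

split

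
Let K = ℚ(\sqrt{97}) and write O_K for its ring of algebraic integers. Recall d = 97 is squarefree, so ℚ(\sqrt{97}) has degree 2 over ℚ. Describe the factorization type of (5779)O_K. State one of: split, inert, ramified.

p is inert

d = 97 ≡ 1 (mod 4), so O_K = ℤ[(1+√97)/2] and disc(K) = d = 97.
Since gcd(5779, 97) = 1 the prime 5779 does not ramify.
(97/5779) = 97^2889 mod 5779 = 5778, giving Legendre symbol -1.
Legendre symbol -1 ⇒ 5779 is inert.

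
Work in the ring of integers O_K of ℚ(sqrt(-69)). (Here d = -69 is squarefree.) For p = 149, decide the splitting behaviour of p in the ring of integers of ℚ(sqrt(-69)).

-69 mod 4 = 3, hence disc K = 4·(-69) = -276 and O_K = ℤ[√-69].
Since gcd(149, -276) = 1 the prime 149 does not ramify.
(-69/149) = 80^74 mod 149 = 1, giving Legendre symbol 1.
(-69/149) = 1, so 149 splits.

splits completely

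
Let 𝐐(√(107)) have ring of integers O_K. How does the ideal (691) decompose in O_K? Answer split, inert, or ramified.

d = 107 ≡ 3 (mod 4), so O_K = ℤ[√107] and disc(K) = 4d = 428.
disc(K) = 428 is not divisible by 691; 691 is unramified.
Compute (107/691) via Euler: 107^((691-1)/2) mod 691 = 690, so (107/691) = -1.
d is a non-residue mod p, hence 691 remains inert in O_K.

691 remains inert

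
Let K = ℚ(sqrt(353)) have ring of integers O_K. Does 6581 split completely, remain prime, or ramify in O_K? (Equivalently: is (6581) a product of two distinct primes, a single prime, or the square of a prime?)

6581 remains inert

353 mod 4 = 1, hence disc K = 353 and O_K = ℤ[(1+√353)/2].
6581 ∤ 353, so 6581 is unramified.
Euler's criterion: 353^3290 mod 6581 = 6580. Thus (353|6581) = -1.
(353/6581) = -1, so 6581 is inert.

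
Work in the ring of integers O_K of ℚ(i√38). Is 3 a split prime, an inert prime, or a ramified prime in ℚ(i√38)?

-38 mod 4 = 2, hence disc K = 4·(-38) = -152 and O_K = ℤ[√-38].
Since gcd(3, -152) = 1 the prime 3 does not ramify.
(-38/3) = 1^1 mod 3 = 1, giving Legendre symbol 1.
(-38/3) = 1, so 3 splits.

splits completely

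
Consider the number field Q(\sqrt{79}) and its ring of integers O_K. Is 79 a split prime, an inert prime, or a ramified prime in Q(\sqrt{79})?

79 mod 4 = 3, hence disc K = 4·79 = 316 and O_K = ℤ[√79].
disc(K) = 316 = 79·4, so p = 79 is ramified.

ramifies in O_K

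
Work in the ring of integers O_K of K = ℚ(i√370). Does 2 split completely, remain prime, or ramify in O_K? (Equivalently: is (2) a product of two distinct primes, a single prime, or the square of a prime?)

d = -370 ≡ 2 (mod 4), so O_K = ℤ[√-370] and disc(K) = 4d = -1480.
2 divides disc(K) = -1480, so 2 ramifies.

ramified — (2) = 𝔭²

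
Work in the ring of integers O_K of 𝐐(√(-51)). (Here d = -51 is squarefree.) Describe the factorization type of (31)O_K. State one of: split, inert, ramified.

p is inert

Since -51 ≡ 1 mod 4, the ring of integers is ℤ[(1+√-51)/2] with discriminant -51.
31 ∤ -51, so 31 is unramified.
Compute (-51/31) via Euler: 11^((31-1)/2) mod 31 = 30, so (-51/31) = -1.
(-51/31) = -1, so 31 is inert.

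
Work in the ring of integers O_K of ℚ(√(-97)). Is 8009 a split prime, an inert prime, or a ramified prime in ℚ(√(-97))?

remains prime (inert)

-97 mod 4 = 3, hence disc K = 4·(-97) = -388 and O_K = ℤ[√-97].
8009 ∤ -388, so 8009 is unramified.
Euler's criterion: (-97)^4004 mod 8009 = 8008. Thus (-97|8009) = -1.
d is a non-residue mod p, hence 8009 remains inert in O_K.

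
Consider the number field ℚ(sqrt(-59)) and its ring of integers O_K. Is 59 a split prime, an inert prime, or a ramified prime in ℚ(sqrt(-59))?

ramified — (59) = 𝔭²

-59 mod 4 = 1, hence disc K = -59 and O_K = ℤ[(1+√-59)/2].
59 divides disc(K) = -59, so 59 ramifies.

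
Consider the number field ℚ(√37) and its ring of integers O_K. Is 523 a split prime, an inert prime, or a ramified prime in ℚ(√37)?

Since 37 ≡ 1 mod 4, the ring of integers is ℤ[(1+√37)/2] with discriminant 37.
523 ∤ 37, so 523 is unramified.
Compute (37/523) via Euler: 37^((523-1)/2) mod 523 = 522, so (37/523) = -1.
Legendre symbol -1 ⇒ 523 is inert.

inert — (523) stays prime in O_K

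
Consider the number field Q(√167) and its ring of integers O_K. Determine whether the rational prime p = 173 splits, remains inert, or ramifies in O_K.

d = 167 ≡ 3 (mod 4), so O_K = ℤ[√167] and disc(K) = 4d = 668.
disc(K) = 668 is not divisible by 173; 173 is unramified.
Legendre symbol by Euler's criterion: (167/173) ≡ 167^86 ≡ 1 (mod 173), i.e. (167/173) = 1.
Legendre symbol 1 ⇒ 173 is split.

p splits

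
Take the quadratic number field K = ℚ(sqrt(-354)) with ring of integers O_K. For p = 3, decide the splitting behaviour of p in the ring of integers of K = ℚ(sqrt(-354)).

Since -354 ≢ 1 mod 4, the ring of integers is ℤ[√-354] with discriminant 4·(-354) = -1416.
3 divides disc(K) = -1416, so 3 ramifies.

ramified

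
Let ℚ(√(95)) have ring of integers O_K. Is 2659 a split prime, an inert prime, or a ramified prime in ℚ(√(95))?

Since 95 ≢ 1 mod 4, the ring of integers is ℤ[√95] with discriminant 4·95 = 380.
2659 ∤ 380, so 2659 is unramified.
Legendre symbol by Euler's criterion: (95/2659) ≡ 95^1329 ≡ 1 (mod 2659), i.e. (95/2659) = 1.
Legendre symbol 1 ⇒ 2659 is split.

splits completely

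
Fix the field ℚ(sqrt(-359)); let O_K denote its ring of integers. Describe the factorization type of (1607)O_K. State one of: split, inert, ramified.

d = -359 ≡ 1 (mod 4), so O_K = ℤ[(1+√-359)/2] and disc(K) = d = -359.
1607 ∤ -359, so 1607 is unramified.
Compute (-359/1607) via Euler: 1248^((1607-1)/2) mod 1607 = 1606, so (-359/1607) = -1.
d is a non-residue mod p, hence 1607 remains inert in O_K.

inert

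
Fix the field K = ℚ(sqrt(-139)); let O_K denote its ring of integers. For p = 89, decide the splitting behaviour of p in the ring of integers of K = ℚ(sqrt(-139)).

splits completely

d = -139 ≡ 1 (mod 4), so O_K = ℤ[(1+√-139)/2] and disc(K) = d = -139.
Since gcd(89, -139) = 1 the prime 89 does not ramify.
Euler's criterion: (-139)^44 mod 89 = 1. Thus (-139|89) = 1.
d is a quadratic residue mod p, hence 89 splits in O_K.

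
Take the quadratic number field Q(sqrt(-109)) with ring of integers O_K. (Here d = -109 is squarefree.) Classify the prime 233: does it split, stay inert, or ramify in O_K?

-109 mod 4 = 3, hence disc K = 4·(-109) = -436 and O_K = ℤ[√-109].
233 ∤ -436, so 233 is unramified.
Legendre symbol by Euler's criterion: (-109/233) ≡ (-109)^116 ≡ 1 (mod 233), i.e. (-109/233) = 1.
(-109/233) = 1, so 233 splits.

split — (233) = 𝔭₁𝔭₂ with 𝔭₁ ≠ 𝔭₂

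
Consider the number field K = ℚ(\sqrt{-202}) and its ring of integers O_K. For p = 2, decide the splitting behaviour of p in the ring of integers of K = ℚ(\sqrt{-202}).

ramified

Since -202 ≢ 1 mod 4, the ring of integers is ℤ[√-202] with discriminant 4·(-202) = -808.
2 divides disc(K) = -808, so 2 ramifies.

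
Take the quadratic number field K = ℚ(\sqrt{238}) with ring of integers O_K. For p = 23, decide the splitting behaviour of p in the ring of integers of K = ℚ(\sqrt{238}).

238 mod 4 = 2, hence disc K = 4·238 = 952 and O_K = ℤ[√238].
23 ∤ 952, so 23 is unramified.
Euler's criterion: 238^11 mod 23 = 1. Thus (238|23) = 1.
Legendre symbol 1 ⇒ 23 is split.

split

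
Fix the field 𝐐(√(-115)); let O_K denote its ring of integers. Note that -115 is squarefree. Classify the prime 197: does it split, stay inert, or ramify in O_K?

inert

d = -115 ≡ 1 (mod 4), so O_K = ℤ[(1+√-115)/2] and disc(K) = d = -115.
disc(K) = -115 is not divisible by 197; 197 is unramified.
Compute (-115/197) via Euler: 82^((197-1)/2) mod 197 = 196, so (-115/197) = -1.
(-115/197) = -1, so 197 is inert.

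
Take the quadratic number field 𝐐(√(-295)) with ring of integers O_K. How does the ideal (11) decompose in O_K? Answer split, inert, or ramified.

d = -295 ≡ 1 (mod 4), so O_K = ℤ[(1+√-295)/2] and disc(K) = d = -295.
disc(K) = -295 is not divisible by 11; 11 is unramified.
Legendre symbol by Euler's criterion: (-295/11) ≡ (-295)^5 ≡ 10 (mod 11), i.e. (-295/11) = -1.
Legendre symbol -1 ⇒ 11 is inert.

inert — (11) stays prime in O_K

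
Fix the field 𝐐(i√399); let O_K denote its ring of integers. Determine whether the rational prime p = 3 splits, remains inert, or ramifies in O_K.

3 is ramified

-399 mod 4 = 1, hence disc K = -399 and O_K = ℤ[(1+√-399)/2].
3 divides disc(K) = -399, so 3 ramifies.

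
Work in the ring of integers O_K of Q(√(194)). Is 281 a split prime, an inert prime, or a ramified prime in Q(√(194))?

inert — (281) stays prime in O_K

194 mod 4 = 2, hence disc K = 4·194 = 776 and O_K = ℤ[√194].
disc(K) = 776 is not divisible by 281; 281 is unramified.
Euler's criterion: 194^140 mod 281 = 280. Thus (194|281) = -1.
(194/281) = -1, so 281 is inert.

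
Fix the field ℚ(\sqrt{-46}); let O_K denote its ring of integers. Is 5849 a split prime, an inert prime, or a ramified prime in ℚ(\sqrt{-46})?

-46 mod 4 = 2, hence disc K = 4·(-46) = -184 and O_K = ℤ[√-46].
disc(K) = -184 is not divisible by 5849; 5849 is unramified.
Legendre symbol by Euler's criterion: (-46/5849) ≡ (-46)^2924 ≡ 5848 (mod 5849), i.e. (-46/5849) = -1.
d is a non-residue mod p, hence 5849 remains inert in O_K.

remains prime (inert)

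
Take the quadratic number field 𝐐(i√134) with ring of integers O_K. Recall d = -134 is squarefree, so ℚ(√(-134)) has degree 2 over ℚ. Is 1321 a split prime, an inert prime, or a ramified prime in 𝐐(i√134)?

-134 mod 4 = 2, hence disc K = 4·(-134) = -536 and O_K = ℤ[√-134].
1321 ∤ -536, so 1321 is unramified.
Compute (-134/1321) via Euler: 1187^((1321-1)/2) mod 1321 = 1320, so (-134/1321) = -1.
d is a non-residue mod p, hence 1321 remains inert in O_K.

p is inert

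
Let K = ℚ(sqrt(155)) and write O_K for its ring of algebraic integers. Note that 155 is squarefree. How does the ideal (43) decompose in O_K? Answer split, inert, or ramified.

remains prime (inert)

d = 155 ≡ 3 (mod 4), so O_K = ℤ[√155] and disc(K) = 4d = 620.
disc(K) = 620 is not divisible by 43; 43 is unramified.
Compute (155/43) via Euler: 26^((43-1)/2) mod 43 = 42, so (155/43) = -1.
Legendre symbol -1 ⇒ 43 is inert.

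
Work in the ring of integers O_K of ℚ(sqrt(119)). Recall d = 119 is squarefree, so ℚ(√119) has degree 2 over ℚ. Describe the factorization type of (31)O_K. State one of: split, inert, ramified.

119 mod 4 = 3, hence disc K = 4·119 = 476 and O_K = ℤ[√119].
disc(K) = 476 is not divisible by 31; 31 is unramified.
Compute (119/31) via Euler: 26^((31-1)/2) mod 31 = 30, so (119/31) = -1.
d is a non-residue mod p, hence 31 remains inert in O_K.

remains prime (inert)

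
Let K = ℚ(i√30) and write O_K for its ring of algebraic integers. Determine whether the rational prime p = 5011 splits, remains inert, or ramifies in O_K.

Since -30 ≢ 1 mod 4, the ring of integers is ℤ[√-30] with discriminant 4·(-30) = -120.
disc(K) = -120 is not divisible by 5011; 5011 is unramified.
Compute (-30/5011) via Euler: 4981^((5011-1)/2) mod 5011 = 5010, so (-30/5011) = -1.
(-30/5011) = -1, so 5011 is inert.

5011 remains inert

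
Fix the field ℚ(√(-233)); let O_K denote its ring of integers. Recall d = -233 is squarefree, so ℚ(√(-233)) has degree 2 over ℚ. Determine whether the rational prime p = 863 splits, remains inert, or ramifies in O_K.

splits completely

Since -233 ≢ 1 mod 4, the ring of integers is ℤ[√-233] with discriminant 4·(-233) = -932.
863 ∤ -932, so 863 is unramified.
(-233/863) = 630^431 mod 863 = 1, giving Legendre symbol 1.
(-233/863) = 1, so 863 splits.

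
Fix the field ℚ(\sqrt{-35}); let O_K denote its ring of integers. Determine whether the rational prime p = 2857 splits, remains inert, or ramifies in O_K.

inert

d = -35 ≡ 1 (mod 4), so O_K = ℤ[(1+√-35)/2] and disc(K) = d = -35.
disc(K) = -35 is not divisible by 2857; 2857 is unramified.
Compute (-35/2857) via Euler: 2822^((2857-1)/2) mod 2857 = 2856, so (-35/2857) = -1.
Legendre symbol -1 ⇒ 2857 is inert.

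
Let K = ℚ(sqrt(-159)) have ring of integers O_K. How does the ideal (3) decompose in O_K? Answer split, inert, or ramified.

ramified — (3) = 𝔭²

-159 mod 4 = 1, hence disc K = -159 and O_K = ℤ[(1+√-159)/2].
3 divides disc(K) = -159, so 3 ramifies.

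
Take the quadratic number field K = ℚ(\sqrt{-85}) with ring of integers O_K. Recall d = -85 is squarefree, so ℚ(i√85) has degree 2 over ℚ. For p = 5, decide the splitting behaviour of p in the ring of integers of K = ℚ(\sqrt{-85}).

Since -85 ≢ 1 mod 4, the ring of integers is ℤ[√-85] with discriminant 4·(-85) = -340.
disc(K) = -340 = 5·(-68), so p = 5 is ramified.

ramified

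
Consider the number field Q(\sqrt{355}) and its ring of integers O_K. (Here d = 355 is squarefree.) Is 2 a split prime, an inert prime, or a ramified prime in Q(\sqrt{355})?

ramified

355 mod 4 = 3, hence disc K = 4·355 = 1420 and O_K = ℤ[√355].
2 divides disc(K) = 1420, so 2 ramifies.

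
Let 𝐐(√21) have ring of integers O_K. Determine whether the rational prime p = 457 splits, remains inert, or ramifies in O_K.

split

Since 21 ≡ 1 mod 4, the ring of integers is ℤ[(1+√21)/2] with discriminant 21.
Since gcd(457, 21) = 1 the prime 457 does not ramify.
Compute (21/457) via Euler: 21^((457-1)/2) mod 457 = 1, so (21/457) = 1.
d is a quadratic residue mod p, hence 457 splits in O_K.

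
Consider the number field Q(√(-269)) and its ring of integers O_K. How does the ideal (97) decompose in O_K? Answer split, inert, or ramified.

p splits

-269 mod 4 = 3, hence disc K = 4·(-269) = -1076 and O_K = ℤ[√-269].
97 ∤ -1076, so 97 is unramified.
Euler's criterion: (-269)^48 mod 97 = 1. Thus (-269|97) = 1.
Legendre symbol 1 ⇒ 97 is split.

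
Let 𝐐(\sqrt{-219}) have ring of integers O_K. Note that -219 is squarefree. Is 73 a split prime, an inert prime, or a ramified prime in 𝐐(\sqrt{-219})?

-219 mod 4 = 1, hence disc K = -219 and O_K = ℤ[(1+√-219)/2].
73 divides disc(K) = -219, so 73 ramifies.

ramified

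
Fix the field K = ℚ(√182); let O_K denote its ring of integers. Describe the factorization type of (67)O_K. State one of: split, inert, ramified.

182 mod 4 = 2, hence disc K = 4·182 = 728 and O_K = ℤ[√182].
67 ∤ 728, so 67 is unramified.
(182/67) = 48^33 mod 67 = 66, giving Legendre symbol -1.
(182/67) = -1, so 67 is inert.

67 remains inert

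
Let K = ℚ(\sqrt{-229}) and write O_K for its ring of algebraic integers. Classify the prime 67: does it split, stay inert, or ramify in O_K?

p splits

d = -229 ≡ 3 (mod 4), so O_K = ℤ[√-229] and disc(K) = 4d = -916.
Since gcd(67, -916) = 1 the prime 67 does not ramify.
Euler's criterion: (-229)^33 mod 67 = 1. Thus (-229|67) = 1.
(-229/67) = 1, so 67 splits.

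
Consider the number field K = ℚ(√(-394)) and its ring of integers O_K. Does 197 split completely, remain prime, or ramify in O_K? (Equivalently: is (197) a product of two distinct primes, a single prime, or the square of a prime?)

ramifies in O_K

Since -394 ≢ 1 mod 4, the ring of integers is ℤ[√-394] with discriminant 4·(-394) = -1576.
Ramification test: 197 | -1576. The prime 197 ramifies in K.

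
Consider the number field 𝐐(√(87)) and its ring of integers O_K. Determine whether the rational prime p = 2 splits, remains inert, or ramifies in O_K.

87 mod 4 = 3, hence disc K = 4·87 = 348 and O_K = ℤ[√87].
disc(K) = 348 = 2·174, so p = 2 is ramified.

ramified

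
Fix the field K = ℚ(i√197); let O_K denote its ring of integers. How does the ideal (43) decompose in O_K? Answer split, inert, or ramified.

Since -197 ≢ 1 mod 4, the ring of integers is ℤ[√-197] with discriminant 4·(-197) = -788.
43 ∤ -788, so 43 is unramified.
(-197/43) = 18^21 mod 43 = 42, giving Legendre symbol -1.
Legendre symbol -1 ⇒ 43 is inert.

inert — (43) stays prime in O_K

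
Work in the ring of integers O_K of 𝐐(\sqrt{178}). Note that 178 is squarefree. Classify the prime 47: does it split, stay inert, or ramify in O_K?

split — (47) = 𝔭₁𝔭₂ with 𝔭₁ ≠ 𝔭₂

d = 178 ≡ 2 (mod 4), so O_K = ℤ[√178] and disc(K) = 4d = 712.
disc(K) = 712 is not divisible by 47; 47 is unramified.
Euler's criterion: 178^23 mod 47 = 1. Thus (178|47) = 1.
Legendre symbol 1 ⇒ 47 is split.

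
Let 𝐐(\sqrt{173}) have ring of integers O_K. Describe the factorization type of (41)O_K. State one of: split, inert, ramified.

Since 173 ≡ 1 mod 4, the ring of integers is ℤ[(1+√173)/2] with discriminant 173.
Since gcd(41, 173) = 1 the prime 41 does not ramify.
Compute (173/41) via Euler: 9^((41-1)/2) mod 41 = 1, so (173/41) = 1.
Legendre symbol 1 ⇒ 41 is split.

splits completely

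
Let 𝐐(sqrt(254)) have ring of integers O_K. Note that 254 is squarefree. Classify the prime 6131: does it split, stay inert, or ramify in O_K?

254 mod 4 = 2, hence disc K = 4·254 = 1016 and O_K = ℤ[√254].
Since gcd(6131, 1016) = 1 the prime 6131 does not ramify.
Legendre symbol by Euler's criterion: (254/6131) ≡ 254^3065 ≡ 1 (mod 6131), i.e. (254/6131) = 1.
d is a quadratic residue mod p, hence 6131 splits in O_K.

split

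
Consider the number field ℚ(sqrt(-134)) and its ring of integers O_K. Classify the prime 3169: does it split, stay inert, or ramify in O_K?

d = -134 ≡ 2 (mod 4), so O_K = ℤ[√-134] and disc(K) = 4d = -536.
Since gcd(3169, -536) = 1 the prime 3169 does not ramify.
Compute (-134/3169) via Euler: 3035^((3169-1)/2) mod 3169 = 3168, so (-134/3169) = -1.
d is a non-residue mod p, hence 3169 remains inert in O_K.

3169 remains inert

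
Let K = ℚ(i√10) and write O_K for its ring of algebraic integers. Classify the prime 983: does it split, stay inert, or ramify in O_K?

split — (983) = 𝔭₁𝔭₂ with 𝔭₁ ≠ 𝔭₂

d = -10 ≡ 2 (mod 4), so O_K = ℤ[√-10] and disc(K) = 4d = -40.
Since gcd(983, -40) = 1 the prime 983 does not ramify.
(-10/983) = 973^491 mod 983 = 1, giving Legendre symbol 1.
(-10/983) = 1, so 983 splits.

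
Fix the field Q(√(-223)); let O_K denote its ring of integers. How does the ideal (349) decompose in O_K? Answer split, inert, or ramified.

Since -223 ≡ 1 mod 4, the ring of integers is ℤ[(1+√-223)/2] with discriminant -223.
Since gcd(349, -223) = 1 the prime 349 does not ramify.
Legendre symbol by Euler's criterion: (-223/349) ≡ (-223)^174 ≡ 1 (mod 349), i.e. (-223/349) = 1.
Legendre symbol 1 ⇒ 349 is split.

split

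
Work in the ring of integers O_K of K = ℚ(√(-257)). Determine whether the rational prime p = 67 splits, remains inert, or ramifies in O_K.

67 remains inert

Since -257 ≢ 1 mod 4, the ring of integers is ℤ[√-257] with discriminant 4·(-257) = -1028.
disc(K) = -1028 is not divisible by 67; 67 is unramified.
(-257/67) = 11^33 mod 67 = 66, giving Legendre symbol -1.
d is a non-residue mod p, hence 67 remains inert in O_K.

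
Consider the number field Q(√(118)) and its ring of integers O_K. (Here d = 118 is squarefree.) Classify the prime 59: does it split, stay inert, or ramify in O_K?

ramified

118 mod 4 = 2, hence disc K = 4·118 = 472 and O_K = ℤ[√118].
disc(K) = 472 = 59·8, so p = 59 is ramified.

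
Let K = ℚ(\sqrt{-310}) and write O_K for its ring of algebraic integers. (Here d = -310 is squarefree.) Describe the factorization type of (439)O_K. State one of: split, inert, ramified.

d = -310 ≡ 2 (mod 4), so O_K = ℤ[√-310] and disc(K) = 4d = -1240.
Since gcd(439, -1240) = 1 the prime 439 does not ramify.
Legendre symbol by Euler's criterion: (-310/439) ≡ (-310)^219 ≡ 1 (mod 439), i.e. (-310/439) = 1.
Legendre symbol 1 ⇒ 439 is split.

p splits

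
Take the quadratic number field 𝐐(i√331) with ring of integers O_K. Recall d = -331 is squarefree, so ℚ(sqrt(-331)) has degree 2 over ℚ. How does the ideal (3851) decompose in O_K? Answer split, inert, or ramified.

p is inert

d = -331 ≡ 1 (mod 4), so O_K = ℤ[(1+√-331)/2] and disc(K) = d = -331.
Since gcd(3851, -331) = 1 the prime 3851 does not ramify.
Euler's criterion: (-331)^1925 mod 3851 = 3850. Thus (-331|3851) = -1.
Legendre symbol -1 ⇒ 3851 is inert.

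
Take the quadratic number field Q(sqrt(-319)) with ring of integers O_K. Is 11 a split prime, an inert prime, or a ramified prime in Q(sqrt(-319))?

Since -319 ≡ 1 mod 4, the ring of integers is ℤ[(1+√-319)/2] with discriminant -319.
disc(K) = -319 = 11·(-29), so p = 11 is ramified.

ramified — (11) = 𝔭²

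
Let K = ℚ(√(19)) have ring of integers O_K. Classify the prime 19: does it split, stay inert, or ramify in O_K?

19 mod 4 = 3, hence disc K = 4·19 = 76 and O_K = ℤ[√19].
19 divides disc(K) = 76, so 19 ramifies.

ramifies in O_K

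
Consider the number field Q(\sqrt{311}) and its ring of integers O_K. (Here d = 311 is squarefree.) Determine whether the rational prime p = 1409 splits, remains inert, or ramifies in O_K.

remains prime (inert)

Since 311 ≢ 1 mod 4, the ring of integers is ℤ[√311] with discriminant 4·311 = 1244.
disc(K) = 1244 is not divisible by 1409; 1409 is unramified.
Compute (311/1409) via Euler: 311^((1409-1)/2) mod 1409 = 1408, so (311/1409) = -1.
Legendre symbol -1 ⇒ 1409 is inert.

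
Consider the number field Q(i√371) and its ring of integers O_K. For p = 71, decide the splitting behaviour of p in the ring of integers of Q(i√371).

-371 mod 4 = 1, hence disc K = -371 and O_K = ℤ[(1+√-371)/2].
Since gcd(71, -371) = 1 the prime 71 does not ramify.
Compute (-371/71) via Euler: 55^((71-1)/2) mod 71 = 70, so (-371/71) = -1.
Legendre symbol -1 ⇒ 71 is inert.

remains prime (inert)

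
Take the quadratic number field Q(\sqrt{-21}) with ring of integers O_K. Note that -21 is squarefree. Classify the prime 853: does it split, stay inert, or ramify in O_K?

inert

d = -21 ≡ 3 (mod 4), so O_K = ℤ[√-21] and disc(K) = 4d = -84.
853 ∤ -84, so 853 is unramified.
Compute (-21/853) via Euler: 832^((853-1)/2) mod 853 = 852, so (-21/853) = -1.
d is a non-residue mod p, hence 853 remains inert in O_K.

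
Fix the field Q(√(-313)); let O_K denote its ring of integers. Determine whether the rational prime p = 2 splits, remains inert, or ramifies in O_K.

Since -313 ≢ 1 mod 4, the ring of integers is ℤ[√-313] with discriminant 4·(-313) = -1252.
disc(K) = -1252 = 2·(-626), so p = 2 is ramified.

p ramifies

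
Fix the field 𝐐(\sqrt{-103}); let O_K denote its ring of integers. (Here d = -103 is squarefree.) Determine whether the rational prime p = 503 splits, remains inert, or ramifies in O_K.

d = -103 ≡ 1 (mod 4), so O_K = ℤ[(1+√-103)/2] and disc(K) = d = -103.
Since gcd(503, -103) = 1 the prime 503 does not ramify.
Legendre symbol by Euler's criterion: (-103/503) ≡ (-103)^251 ≡ 1 (mod 503), i.e. (-103/503) = 1.
d is a quadratic residue mod p, hence 503 splits in O_K.

split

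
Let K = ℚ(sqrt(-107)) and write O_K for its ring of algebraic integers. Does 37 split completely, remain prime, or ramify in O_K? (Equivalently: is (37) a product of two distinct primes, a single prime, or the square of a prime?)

-107 mod 4 = 1, hence disc K = -107 and O_K = ℤ[(1+√-107)/2].
37 ∤ -107, so 37 is unramified.
Legendre symbol by Euler's criterion: (-107/37) ≡ (-107)^18 ≡ 1 (mod 37), i.e. (-107/37) = 1.
(-107/37) = 1, so 37 splits.

split — (37) = 𝔭₁𝔭₂ with 𝔭₁ ≠ 𝔭₂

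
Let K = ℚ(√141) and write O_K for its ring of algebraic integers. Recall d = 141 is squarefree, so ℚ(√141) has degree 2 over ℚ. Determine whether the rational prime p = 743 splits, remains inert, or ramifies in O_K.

splits completely

d = 141 ≡ 1 (mod 4), so O_K = ℤ[(1+√141)/2] and disc(K) = d = 141.
disc(K) = 141 is not divisible by 743; 743 is unramified.
Compute (141/743) via Euler: 141^((743-1)/2) mod 743 = 1, so (141/743) = 1.
(141/743) = 1, so 743 splits.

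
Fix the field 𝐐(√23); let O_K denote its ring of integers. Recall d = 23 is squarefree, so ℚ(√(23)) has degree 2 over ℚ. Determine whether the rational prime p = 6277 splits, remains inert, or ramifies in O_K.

p is inert

23 mod 4 = 3, hence disc K = 4·23 = 92 and O_K = ℤ[√23].
Since gcd(6277, 92) = 1 the prime 6277 does not ramify.
Compute (23/6277) via Euler: 23^((6277-1)/2) mod 6277 = 6276, so (23/6277) = -1.
d is a non-residue mod p, hence 6277 remains inert in O_K.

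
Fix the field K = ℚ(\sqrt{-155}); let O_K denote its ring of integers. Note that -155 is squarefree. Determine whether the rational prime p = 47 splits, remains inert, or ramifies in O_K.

inert — (47) stays prime in O_K

Since -155 ≡ 1 mod 4, the ring of integers is ℤ[(1+√-155)/2] with discriminant -155.
Since gcd(47, -155) = 1 the prime 47 does not ramify.
(-155/47) = 33^23 mod 47 = 46, giving Legendre symbol -1.
(-155/47) = -1, so 47 is inert.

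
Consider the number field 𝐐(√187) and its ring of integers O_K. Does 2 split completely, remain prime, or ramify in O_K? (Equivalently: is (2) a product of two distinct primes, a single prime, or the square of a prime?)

Since 187 ≢ 1 mod 4, the ring of integers is ℤ[√187] with discriminant 4·187 = 748.
disc(K) = 748 = 2·374, so p = 2 is ramified.

2 is ramified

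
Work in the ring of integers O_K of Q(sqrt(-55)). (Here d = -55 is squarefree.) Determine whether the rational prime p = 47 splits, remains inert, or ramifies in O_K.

-55 mod 4 = 1, hence disc K = -55 and O_K = ℤ[(1+√-55)/2].
Since gcd(47, -55) = 1 the prime 47 does not ramify.
Legendre symbol by Euler's criterion: (-55/47) ≡ (-55)^23 ≡ 46 (mod 47), i.e. (-55/47) = -1.
d is a non-residue mod p, hence 47 remains inert in O_K.

47 remains inert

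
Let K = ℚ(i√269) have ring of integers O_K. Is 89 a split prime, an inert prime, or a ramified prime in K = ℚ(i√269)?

Since -269 ≢ 1 mod 4, the ring of integers is ℤ[√-269] with discriminant 4·(-269) = -1076.
89 ∤ -1076, so 89 is unramified.
(-269/89) = 87^44 mod 89 = 1, giving Legendre symbol 1.
d is a quadratic residue mod p, hence 89 splits in O_K.

89 splits in O_K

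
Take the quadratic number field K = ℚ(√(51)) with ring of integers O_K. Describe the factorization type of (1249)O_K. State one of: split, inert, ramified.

p splits

d = 51 ≡ 3 (mod 4), so O_K = ℤ[√51] and disc(K) = 4d = 204.
1249 ∤ 204, so 1249 is unramified.
Euler's criterion: 51^624 mod 1249 = 1. Thus (51|1249) = 1.
d is a quadratic residue mod p, hence 1249 splits in O_K.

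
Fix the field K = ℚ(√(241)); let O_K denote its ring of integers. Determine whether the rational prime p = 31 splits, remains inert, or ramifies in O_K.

inert

d = 241 ≡ 1 (mod 4), so O_K = ℤ[(1+√241)/2] and disc(K) = d = 241.
disc(K) = 241 is not divisible by 31; 31 is unramified.
Euler's criterion: 241^15 mod 31 = 30. Thus (241|31) = -1.
Legendre symbol -1 ⇒ 31 is inert.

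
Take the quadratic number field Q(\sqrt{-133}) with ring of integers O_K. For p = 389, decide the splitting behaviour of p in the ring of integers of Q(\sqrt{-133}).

split — (389) = 𝔭₁𝔭₂ with 𝔭₁ ≠ 𝔭₂

d = -133 ≡ 3 (mod 4), so O_K = ℤ[√-133] and disc(K) = 4d = -532.
389 ∤ -532, so 389 is unramified.
Compute (-133/389) via Euler: 256^((389-1)/2) mod 389 = 1, so (-133/389) = 1.
d is a quadratic residue mod p, hence 389 splits in O_K.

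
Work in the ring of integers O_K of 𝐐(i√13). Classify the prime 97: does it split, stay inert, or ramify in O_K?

inert

Since -13 ≢ 1 mod 4, the ring of integers is ℤ[√-13] with discriminant 4·(-13) = -52.
Since gcd(97, -52) = 1 the prime 97 does not ramify.
Compute (-13/97) via Euler: 84^((97-1)/2) mod 97 = 96, so (-13/97) = -1.
(-13/97) = -1, so 97 is inert.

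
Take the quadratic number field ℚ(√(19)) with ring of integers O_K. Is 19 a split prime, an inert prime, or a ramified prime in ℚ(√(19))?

ramified

d = 19 ≡ 3 (mod 4), so O_K = ℤ[√19] and disc(K) = 4d = 76.
Ramification test: 19 | 76. The prime 19 ramifies in K.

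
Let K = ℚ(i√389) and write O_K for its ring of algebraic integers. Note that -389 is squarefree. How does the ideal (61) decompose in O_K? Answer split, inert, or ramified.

inert — (61) stays prime in O_K

-389 mod 4 = 3, hence disc K = 4·(-389) = -1556 and O_K = ℤ[√-389].
disc(K) = -1556 is not divisible by 61; 61 is unramified.
Legendre symbol by Euler's criterion: (-389/61) ≡ (-389)^30 ≡ 60 (mod 61), i.e. (-389/61) = -1.
(-389/61) = -1, so 61 is inert.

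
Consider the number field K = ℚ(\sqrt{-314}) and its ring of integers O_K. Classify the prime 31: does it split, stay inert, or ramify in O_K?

Since -314 ≢ 1 mod 4, the ring of integers is ℤ[√-314] with discriminant 4·(-314) = -1256.
31 ∤ -1256, so 31 is unramified.
Legendre symbol by Euler's criterion: (-314/31) ≡ (-314)^15 ≡ 30 (mod 31), i.e. (-314/31) = -1.
d is a non-residue mod p, hence 31 remains inert in O_K.

p is inert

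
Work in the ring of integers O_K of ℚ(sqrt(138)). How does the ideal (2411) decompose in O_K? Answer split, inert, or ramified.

remains prime (inert)

138 mod 4 = 2, hence disc K = 4·138 = 552 and O_K = ℤ[√138].
2411 ∤ 552, so 2411 is unramified.
Legendre symbol by Euler's criterion: (138/2411) ≡ 138^1205 ≡ 2410 (mod 2411), i.e. (138/2411) = -1.
d is a non-residue mod p, hence 2411 remains inert in O_K.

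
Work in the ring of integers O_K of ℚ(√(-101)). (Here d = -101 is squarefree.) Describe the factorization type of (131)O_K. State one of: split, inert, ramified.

p is inert

Since -101 ≢ 1 mod 4, the ring of integers is ℤ[√-101] with discriminant 4·(-101) = -404.
131 ∤ -404, so 131 is unramified.
Euler's criterion: (-101)^65 mod 131 = 130. Thus (-101|131) = -1.
(-101/131) = -1, so 131 is inert.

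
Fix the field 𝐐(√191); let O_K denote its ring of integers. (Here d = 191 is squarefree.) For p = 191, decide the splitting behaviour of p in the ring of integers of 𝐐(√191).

ramifies in O_K

d = 191 ≡ 3 (mod 4), so O_K = ℤ[√191] and disc(K) = 4d = 764.
Ramification test: 191 | 764. The prime 191 ramifies in K.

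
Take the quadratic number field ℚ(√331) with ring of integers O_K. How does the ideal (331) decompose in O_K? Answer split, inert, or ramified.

Since 331 ≢ 1 mod 4, the ring of integers is ℤ[√331] with discriminant 4·331 = 1324.
disc(K) = 1324 = 331·4, so p = 331 is ramified.

ramifies in O_K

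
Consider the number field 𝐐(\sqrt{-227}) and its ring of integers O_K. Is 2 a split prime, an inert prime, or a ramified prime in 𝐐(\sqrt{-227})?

inert

d = -227 ≡ 1 (mod 4), so O_K = ℤ[(1+√-227)/2] and disc(K) = d = -227.
disc(K) = -227 is not divisible by 2; 2 is unramified.
Checking d mod 8: -227 ≡ 5. Hence 2 is inert in O_K.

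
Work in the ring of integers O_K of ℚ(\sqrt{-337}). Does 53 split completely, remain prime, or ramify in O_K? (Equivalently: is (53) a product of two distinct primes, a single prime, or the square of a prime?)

p is inert

Since -337 ≢ 1 mod 4, the ring of integers is ℤ[√-337] with discriminant 4·(-337) = -1348.
Since gcd(53, -1348) = 1 the prime 53 does not ramify.
Compute (-337/53) via Euler: 34^((53-1)/2) mod 53 = 52, so (-337/53) = -1.
Legendre symbol -1 ⇒ 53 is inert.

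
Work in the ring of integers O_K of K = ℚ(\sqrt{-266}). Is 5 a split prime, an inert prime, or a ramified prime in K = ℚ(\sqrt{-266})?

-266 mod 4 = 2, hence disc K = 4·(-266) = -1064 and O_K = ℤ[√-266].
disc(K) = -1064 is not divisible by 5; 5 is unramified.
Euler's criterion: (-266)^2 mod 5 = 1. Thus (-266|5) = 1.
(-266/5) = 1, so 5 splits.

p splits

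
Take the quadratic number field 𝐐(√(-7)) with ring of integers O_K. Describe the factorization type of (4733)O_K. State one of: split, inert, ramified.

Since -7 ≡ 1 mod 4, the ring of integers is ℤ[(1+√-7)/2] with discriminant -7.
disc(K) = -7 is not divisible by 4733; 4733 is unramified.
Legendre symbol by Euler's criterion: (-7/4733) ≡ (-7)^2366 ≡ 1 (mod 4733), i.e. (-7/4733) = 1.
d is a quadratic residue mod p, hence 4733 splits in O_K.

splits completely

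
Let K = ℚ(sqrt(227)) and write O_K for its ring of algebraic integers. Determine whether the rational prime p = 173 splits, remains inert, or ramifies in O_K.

Since 227 ≢ 1 mod 4, the ring of integers is ℤ[√227] with discriminant 4·227 = 908.
disc(K) = 908 is not divisible by 173; 173 is unramified.
(227/173) = 54^86 mod 173 = 1, giving Legendre symbol 1.
Legendre symbol 1 ⇒ 173 is split.

splits completely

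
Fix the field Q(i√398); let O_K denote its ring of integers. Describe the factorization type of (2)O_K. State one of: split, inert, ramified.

d = -398 ≡ 2 (mod 4), so O_K = ℤ[√-398] and disc(K) = 4d = -1592.
Ramification test: 2 | -1592. The prime 2 ramifies in K.

ramifies in O_K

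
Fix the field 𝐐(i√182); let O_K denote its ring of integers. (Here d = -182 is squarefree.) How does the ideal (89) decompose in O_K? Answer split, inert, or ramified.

Since -182 ≢ 1 mod 4, the ring of integers is ℤ[√-182] with discriminant 4·(-182) = -728.
89 ∤ -728, so 89 is unramified.
Legendre symbol by Euler's criterion: (-182/89) ≡ (-182)^44 ≡ 1 (mod 89), i.e. (-182/89) = 1.
(-182/89) = 1, so 89 splits.

split — (89) = 𝔭₁𝔭₂ with 𝔭₁ ≠ 𝔭₂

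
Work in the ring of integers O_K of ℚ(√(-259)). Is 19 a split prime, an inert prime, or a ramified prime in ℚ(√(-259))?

split — (19) = 𝔭₁𝔭₂ with 𝔭₁ ≠ 𝔭₂

-259 mod 4 = 1, hence disc K = -259 and O_K = ℤ[(1+√-259)/2].
19 ∤ -259, so 19 is unramified.
Euler's criterion: (-259)^9 mod 19 = 1. Thus (-259|19) = 1.
d is a quadratic residue mod p, hence 19 splits in O_K.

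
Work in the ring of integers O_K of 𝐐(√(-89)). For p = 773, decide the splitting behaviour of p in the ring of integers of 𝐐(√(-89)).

d = -89 ≡ 3 (mod 4), so O_K = ℤ[√-89] and disc(K) = 4d = -356.
disc(K) = -356 is not divisible by 773; 773 is unramified.
Euler's criterion: (-89)^386 mod 773 = 772. Thus (-89|773) = -1.
Legendre symbol -1 ⇒ 773 is inert.

inert — (773) stays prime in O_K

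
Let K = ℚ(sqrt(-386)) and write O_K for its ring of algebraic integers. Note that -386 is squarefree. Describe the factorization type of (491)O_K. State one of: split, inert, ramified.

Since -386 ≢ 1 mod 4, the ring of integers is ℤ[√-386] with discriminant 4·(-386) = -1544.
491 ∤ -1544, so 491 is unramified.
(-386/491) = 105^245 mod 491 = 490, giving Legendre symbol -1.
Legendre symbol -1 ⇒ 491 is inert.

inert — (491) stays prime in O_K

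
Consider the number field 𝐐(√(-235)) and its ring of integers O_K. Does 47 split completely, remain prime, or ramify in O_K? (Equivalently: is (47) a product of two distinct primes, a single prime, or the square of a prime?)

Since -235 ≡ 1 mod 4, the ring of integers is ℤ[(1+√-235)/2] with discriminant -235.
disc(K) = -235 = 47·(-5), so p = 47 is ramified.

ramifies in O_K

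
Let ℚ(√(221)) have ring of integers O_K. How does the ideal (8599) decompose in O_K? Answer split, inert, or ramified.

p splits

221 mod 4 = 1, hence disc K = 221 and O_K = ℤ[(1+√221)/2].
Since gcd(8599, 221) = 1 the prime 8599 does not ramify.
Euler's criterion: 221^4299 mod 8599 = 1. Thus (221|8599) = 1.
(221/8599) = 1, so 8599 splits.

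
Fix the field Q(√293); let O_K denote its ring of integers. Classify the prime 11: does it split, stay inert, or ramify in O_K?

Since 293 ≡ 1 mod 4, the ring of integers is ℤ[(1+√293)/2] with discriminant 293.
Since gcd(11, 293) = 1 the prime 11 does not ramify.
(293/11) = 7^5 mod 11 = 10, giving Legendre symbol -1.
(293/11) = -1, so 11 is inert.

remains prime (inert)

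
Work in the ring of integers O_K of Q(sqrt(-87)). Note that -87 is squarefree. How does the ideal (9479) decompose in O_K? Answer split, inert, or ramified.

remains prime (inert)

-87 mod 4 = 1, hence disc K = -87 and O_K = ℤ[(1+√-87)/2].
Since gcd(9479, -87) = 1 the prime 9479 does not ramify.
(-87/9479) = 9392^4739 mod 9479 = 9478, giving Legendre symbol -1.
Legendre symbol -1 ⇒ 9479 is inert.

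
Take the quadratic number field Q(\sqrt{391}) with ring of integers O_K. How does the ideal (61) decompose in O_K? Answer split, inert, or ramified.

d = 391 ≡ 3 (mod 4), so O_K = ℤ[√391] and disc(K) = 4d = 1564.
61 ∤ 1564, so 61 is unramified.
Compute (391/61) via Euler: 25^((61-1)/2) mod 61 = 1, so (391/61) = 1.
d is a quadratic residue mod p, hence 61 splits in O_K.

splits completely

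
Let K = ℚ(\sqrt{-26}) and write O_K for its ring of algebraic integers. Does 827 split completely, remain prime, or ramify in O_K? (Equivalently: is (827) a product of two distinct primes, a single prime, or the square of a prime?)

-26 mod 4 = 2, hence disc K = 4·(-26) = -104 and O_K = ℤ[√-26].
Since gcd(827, -104) = 1 the prime 827 does not ramify.
(-26/827) = 801^413 mod 827 = 826, giving Legendre symbol -1.
d is a non-residue mod p, hence 827 remains inert in O_K.

inert — (827) stays prime in O_K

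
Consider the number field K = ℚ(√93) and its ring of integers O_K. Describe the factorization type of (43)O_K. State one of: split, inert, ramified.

d = 93 ≡ 1 (mod 4), so O_K = ℤ[(1+√93)/2] and disc(K) = d = 93.
disc(K) = 93 is not divisible by 43; 43 is unramified.
Legendre symbol by Euler's criterion: (93/43) ≡ 93^21 ≡ 42 (mod 43), i.e. (93/43) = -1.
d is a non-residue mod p, hence 43 remains inert in O_K.

43 remains inert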